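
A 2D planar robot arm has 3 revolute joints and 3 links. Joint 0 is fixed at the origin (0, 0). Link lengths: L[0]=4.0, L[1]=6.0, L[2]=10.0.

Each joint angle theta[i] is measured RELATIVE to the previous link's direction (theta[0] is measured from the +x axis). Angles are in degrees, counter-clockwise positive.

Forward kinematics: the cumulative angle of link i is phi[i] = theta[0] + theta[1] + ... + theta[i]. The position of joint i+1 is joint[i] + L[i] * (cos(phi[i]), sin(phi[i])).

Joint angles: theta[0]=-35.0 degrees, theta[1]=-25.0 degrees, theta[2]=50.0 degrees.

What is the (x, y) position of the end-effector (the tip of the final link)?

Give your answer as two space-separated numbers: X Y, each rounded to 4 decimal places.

Answer: 16.1247 -9.2269

Derivation:
joint[0] = (0.0000, 0.0000)  (base)
link 0: phi[0] = -35 = -35 deg
  cos(-35 deg) = 0.8192, sin(-35 deg) = -0.5736
  joint[1] = (0.0000, 0.0000) + 4 * (0.8192, -0.5736) = (0.0000 + 3.2766, 0.0000 + -2.2943) = (3.2766, -2.2943)
link 1: phi[1] = -35 + -25 = -60 deg
  cos(-60 deg) = 0.5000, sin(-60 deg) = -0.8660
  joint[2] = (3.2766, -2.2943) + 6 * (0.5000, -0.8660) = (3.2766 + 3.0000, -2.2943 + -5.1962) = (6.2766, -7.4905)
link 2: phi[2] = -35 + -25 + 50 = -10 deg
  cos(-10 deg) = 0.9848, sin(-10 deg) = -0.1736
  joint[3] = (6.2766, -7.4905) + 10 * (0.9848, -0.1736) = (6.2766 + 9.8481, -7.4905 + -1.7365) = (16.1247, -9.2269)
End effector: (16.1247, -9.2269)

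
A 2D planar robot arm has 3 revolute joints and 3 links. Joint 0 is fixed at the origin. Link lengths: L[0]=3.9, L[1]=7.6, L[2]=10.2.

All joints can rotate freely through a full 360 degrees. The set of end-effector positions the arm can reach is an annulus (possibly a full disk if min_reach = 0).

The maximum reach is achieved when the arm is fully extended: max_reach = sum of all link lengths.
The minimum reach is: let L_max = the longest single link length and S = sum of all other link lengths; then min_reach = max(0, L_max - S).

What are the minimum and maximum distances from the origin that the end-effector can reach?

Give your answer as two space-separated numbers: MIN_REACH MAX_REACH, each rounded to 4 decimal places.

Answer: 0.0000 21.7000

Derivation:
Link lengths: [3.9, 7.6, 10.2]
max_reach = 3.9 + 7.6 + 10.2 = 21.7
L_max = max([3.9, 7.6, 10.2]) = 10.2
S (sum of others) = 21.7 - 10.2 = 11.5
min_reach = max(0, 10.2 - 11.5) = max(0, -1.3) = 0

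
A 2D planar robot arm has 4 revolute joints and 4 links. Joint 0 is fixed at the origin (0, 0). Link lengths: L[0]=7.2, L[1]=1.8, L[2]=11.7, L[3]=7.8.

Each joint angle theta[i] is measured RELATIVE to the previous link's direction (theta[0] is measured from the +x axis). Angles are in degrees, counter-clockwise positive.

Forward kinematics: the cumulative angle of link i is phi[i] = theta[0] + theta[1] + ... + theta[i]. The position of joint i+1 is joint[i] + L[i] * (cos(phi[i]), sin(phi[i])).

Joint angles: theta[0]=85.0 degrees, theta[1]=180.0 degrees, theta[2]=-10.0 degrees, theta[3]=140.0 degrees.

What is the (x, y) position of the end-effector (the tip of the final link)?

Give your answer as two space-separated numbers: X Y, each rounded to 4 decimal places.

Answer: 3.8318 -1.4480

Derivation:
joint[0] = (0.0000, 0.0000)  (base)
link 0: phi[0] = 85 = 85 deg
  cos(85 deg) = 0.0872, sin(85 deg) = 0.9962
  joint[1] = (0.0000, 0.0000) + 7.2 * (0.0872, 0.9962) = (0.0000 + 0.6275, 0.0000 + 7.1726) = (0.6275, 7.1726)
link 1: phi[1] = 85 + 180 = 265 deg
  cos(265 deg) = -0.0872, sin(265 deg) = -0.9962
  joint[2] = (0.6275, 7.1726) + 1.8 * (-0.0872, -0.9962) = (0.6275 + -0.1569, 7.1726 + -1.7932) = (0.4706, 5.3795)
link 2: phi[2] = 85 + 180 + -10 = 255 deg
  cos(255 deg) = -0.2588, sin(255 deg) = -0.9659
  joint[3] = (0.4706, 5.3795) + 11.7 * (-0.2588, -0.9659) = (0.4706 + -3.0282, 5.3795 + -11.3013) = (-2.5575, -5.9219)
link 3: phi[3] = 85 + 180 + -10 + 140 = 395 deg
  cos(395 deg) = 0.8192, sin(395 deg) = 0.5736
  joint[4] = (-2.5575, -5.9219) + 7.8 * (0.8192, 0.5736) = (-2.5575 + 6.3894, -5.9219 + 4.4739) = (3.8318, -1.4480)
End effector: (3.8318, -1.4480)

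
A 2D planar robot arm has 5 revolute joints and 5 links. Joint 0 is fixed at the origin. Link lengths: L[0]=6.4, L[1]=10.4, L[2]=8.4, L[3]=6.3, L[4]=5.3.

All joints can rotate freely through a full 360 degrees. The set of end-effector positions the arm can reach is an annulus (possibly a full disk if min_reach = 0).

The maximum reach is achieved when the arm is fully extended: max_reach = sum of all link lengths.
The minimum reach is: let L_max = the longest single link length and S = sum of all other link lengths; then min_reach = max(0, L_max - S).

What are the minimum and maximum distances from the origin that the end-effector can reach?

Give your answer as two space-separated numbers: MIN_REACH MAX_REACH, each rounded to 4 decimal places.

Link lengths: [6.4, 10.4, 8.4, 6.3, 5.3]
max_reach = 6.4 + 10.4 + 8.4 + 6.3 + 5.3 = 36.8
L_max = max([6.4, 10.4, 8.4, 6.3, 5.3]) = 10.4
S (sum of others) = 36.8 - 10.4 = 26.4
min_reach = max(0, 10.4 - 26.4) = max(0, -16) = 0

Answer: 0.0000 36.8000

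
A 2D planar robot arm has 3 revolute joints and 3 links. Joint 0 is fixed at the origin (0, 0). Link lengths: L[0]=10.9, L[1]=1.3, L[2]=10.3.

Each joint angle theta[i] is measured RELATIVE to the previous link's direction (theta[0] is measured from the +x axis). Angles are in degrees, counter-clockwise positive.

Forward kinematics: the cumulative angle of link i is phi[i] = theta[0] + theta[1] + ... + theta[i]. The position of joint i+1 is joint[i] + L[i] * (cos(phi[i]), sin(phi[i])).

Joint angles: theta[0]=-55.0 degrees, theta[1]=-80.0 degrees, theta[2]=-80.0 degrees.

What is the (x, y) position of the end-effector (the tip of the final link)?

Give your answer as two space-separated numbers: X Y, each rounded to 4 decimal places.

Answer: -3.1045 -3.9402

Derivation:
joint[0] = (0.0000, 0.0000)  (base)
link 0: phi[0] = -55 = -55 deg
  cos(-55 deg) = 0.5736, sin(-55 deg) = -0.8192
  joint[1] = (0.0000, 0.0000) + 10.9 * (0.5736, -0.8192) = (0.0000 + 6.2520, 0.0000 + -8.9288) = (6.2520, -8.9288)
link 1: phi[1] = -55 + -80 = -135 deg
  cos(-135 deg) = -0.7071, sin(-135 deg) = -0.7071
  joint[2] = (6.2520, -8.9288) + 1.3 * (-0.7071, -0.7071) = (6.2520 + -0.9192, -8.9288 + -0.9192) = (5.3327, -9.8480)
link 2: phi[2] = -55 + -80 + -80 = -215 deg
  cos(-215 deg) = -0.8192, sin(-215 deg) = 0.5736
  joint[3] = (5.3327, -9.8480) + 10.3 * (-0.8192, 0.5736) = (5.3327 + -8.4373, -9.8480 + 5.9078) = (-3.1045, -3.9402)
End effector: (-3.1045, -3.9402)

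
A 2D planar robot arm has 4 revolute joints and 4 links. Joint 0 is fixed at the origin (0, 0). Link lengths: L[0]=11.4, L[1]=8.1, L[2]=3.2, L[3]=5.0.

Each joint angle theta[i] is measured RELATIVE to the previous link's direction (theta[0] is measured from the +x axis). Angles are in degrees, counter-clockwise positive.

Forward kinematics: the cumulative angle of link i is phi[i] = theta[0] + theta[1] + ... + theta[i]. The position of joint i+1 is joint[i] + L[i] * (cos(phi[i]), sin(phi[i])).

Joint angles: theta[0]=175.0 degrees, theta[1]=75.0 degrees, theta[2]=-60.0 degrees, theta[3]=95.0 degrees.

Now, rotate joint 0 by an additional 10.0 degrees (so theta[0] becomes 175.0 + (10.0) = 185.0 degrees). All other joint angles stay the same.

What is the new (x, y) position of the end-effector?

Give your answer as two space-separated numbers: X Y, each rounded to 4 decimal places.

Answer: -13.6571 -14.5965

Derivation:
joint[0] = (0.0000, 0.0000)  (base)
link 0: phi[0] = 185 = 185 deg
  cos(185 deg) = -0.9962, sin(185 deg) = -0.0872
  joint[1] = (0.0000, 0.0000) + 11.4 * (-0.9962, -0.0872) = (0.0000 + -11.3566, 0.0000 + -0.9936) = (-11.3566, -0.9936)
link 1: phi[1] = 185 + 75 = 260 deg
  cos(260 deg) = -0.1736, sin(260 deg) = -0.9848
  joint[2] = (-11.3566, -0.9936) + 8.1 * (-0.1736, -0.9848) = (-11.3566 + -1.4066, -0.9936 + -7.9769) = (-12.7632, -8.9705)
link 2: phi[2] = 185 + 75 + -60 = 200 deg
  cos(200 deg) = -0.9397, sin(200 deg) = -0.3420
  joint[3] = (-12.7632, -8.9705) + 3.2 * (-0.9397, -0.3420) = (-12.7632 + -3.0070, -8.9705 + -1.0945) = (-15.7702, -10.0650)
link 3: phi[3] = 185 + 75 + -60 + 95 = 295 deg
  cos(295 deg) = 0.4226, sin(295 deg) = -0.9063
  joint[4] = (-15.7702, -10.0650) + 5 * (0.4226, -0.9063) = (-15.7702 + 2.1131, -10.0650 + -4.5315) = (-13.6571, -14.5965)
End effector: (-13.6571, -14.5965)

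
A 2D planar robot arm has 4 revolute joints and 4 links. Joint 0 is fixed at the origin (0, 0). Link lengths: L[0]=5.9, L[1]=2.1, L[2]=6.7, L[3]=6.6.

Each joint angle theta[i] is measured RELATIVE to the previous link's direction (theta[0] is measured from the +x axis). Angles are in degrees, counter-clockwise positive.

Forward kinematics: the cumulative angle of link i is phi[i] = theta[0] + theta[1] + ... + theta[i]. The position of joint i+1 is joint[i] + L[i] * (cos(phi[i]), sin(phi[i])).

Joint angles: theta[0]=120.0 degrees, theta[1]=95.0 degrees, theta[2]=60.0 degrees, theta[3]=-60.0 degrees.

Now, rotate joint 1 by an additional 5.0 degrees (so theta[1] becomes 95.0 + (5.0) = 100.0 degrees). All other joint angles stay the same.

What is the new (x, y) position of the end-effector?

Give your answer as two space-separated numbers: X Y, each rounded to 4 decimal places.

joint[0] = (0.0000, 0.0000)  (base)
link 0: phi[0] = 120 = 120 deg
  cos(120 deg) = -0.5000, sin(120 deg) = 0.8660
  joint[1] = (0.0000, 0.0000) + 5.9 * (-0.5000, 0.8660) = (0.0000 + -2.9500, 0.0000 + 5.1095) = (-2.9500, 5.1095)
link 1: phi[1] = 120 + 100 = 220 deg
  cos(220 deg) = -0.7660, sin(220 deg) = -0.6428
  joint[2] = (-2.9500, 5.1095) + 2.1 * (-0.7660, -0.6428) = (-2.9500 + -1.6087, 5.1095 + -1.3499) = (-4.5587, 3.7597)
link 2: phi[2] = 120 + 100 + 60 = 280 deg
  cos(280 deg) = 0.1736, sin(280 deg) = -0.9848
  joint[3] = (-4.5587, 3.7597) + 6.7 * (0.1736, -0.9848) = (-4.5587 + 1.1634, 3.7597 + -6.5982) = (-3.3953, -2.8385)
link 3: phi[3] = 120 + 100 + 60 + -60 = 220 deg
  cos(220 deg) = -0.7660, sin(220 deg) = -0.6428
  joint[4] = (-3.3953, -2.8385) + 6.6 * (-0.7660, -0.6428) = (-3.3953 + -5.0559, -2.8385 + -4.2424) = (-8.4511, -7.0809)
End effector: (-8.4511, -7.0809)

Answer: -8.4511 -7.0809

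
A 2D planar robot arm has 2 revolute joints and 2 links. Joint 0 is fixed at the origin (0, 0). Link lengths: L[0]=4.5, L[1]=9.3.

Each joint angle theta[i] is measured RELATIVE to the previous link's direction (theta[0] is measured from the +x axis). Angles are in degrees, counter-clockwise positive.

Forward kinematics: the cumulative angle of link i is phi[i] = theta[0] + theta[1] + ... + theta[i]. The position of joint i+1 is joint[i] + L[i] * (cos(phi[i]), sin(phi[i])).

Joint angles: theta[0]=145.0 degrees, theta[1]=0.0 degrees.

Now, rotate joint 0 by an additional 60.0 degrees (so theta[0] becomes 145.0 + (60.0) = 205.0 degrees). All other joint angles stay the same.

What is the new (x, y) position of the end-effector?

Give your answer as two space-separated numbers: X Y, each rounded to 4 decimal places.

joint[0] = (0.0000, 0.0000)  (base)
link 0: phi[0] = 205 = 205 deg
  cos(205 deg) = -0.9063, sin(205 deg) = -0.4226
  joint[1] = (0.0000, 0.0000) + 4.5 * (-0.9063, -0.4226) = (0.0000 + -4.0784, 0.0000 + -1.9018) = (-4.0784, -1.9018)
link 1: phi[1] = 205 + 0 = 205 deg
  cos(205 deg) = -0.9063, sin(205 deg) = -0.4226
  joint[2] = (-4.0784, -1.9018) + 9.3 * (-0.9063, -0.4226) = (-4.0784 + -8.4287, -1.9018 + -3.9303) = (-12.5070, -5.8321)
End effector: (-12.5070, -5.8321)

Answer: -12.5070 -5.8321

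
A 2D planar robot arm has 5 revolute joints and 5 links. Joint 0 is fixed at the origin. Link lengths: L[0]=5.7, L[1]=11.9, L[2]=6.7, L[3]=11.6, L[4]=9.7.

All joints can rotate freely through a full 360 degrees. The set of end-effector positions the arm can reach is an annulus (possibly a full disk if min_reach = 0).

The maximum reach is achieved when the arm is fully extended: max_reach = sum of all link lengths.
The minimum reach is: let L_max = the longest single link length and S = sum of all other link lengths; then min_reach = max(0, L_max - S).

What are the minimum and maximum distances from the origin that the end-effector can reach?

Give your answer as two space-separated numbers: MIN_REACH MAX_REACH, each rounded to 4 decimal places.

Answer: 0.0000 45.6000

Derivation:
Link lengths: [5.7, 11.9, 6.7, 11.6, 9.7]
max_reach = 5.7 + 11.9 + 6.7 + 11.6 + 9.7 = 45.6
L_max = max([5.7, 11.9, 6.7, 11.6, 9.7]) = 11.9
S (sum of others) = 45.6 - 11.9 = 33.7
min_reach = max(0, 11.9 - 33.7) = max(0, -21.8) = 0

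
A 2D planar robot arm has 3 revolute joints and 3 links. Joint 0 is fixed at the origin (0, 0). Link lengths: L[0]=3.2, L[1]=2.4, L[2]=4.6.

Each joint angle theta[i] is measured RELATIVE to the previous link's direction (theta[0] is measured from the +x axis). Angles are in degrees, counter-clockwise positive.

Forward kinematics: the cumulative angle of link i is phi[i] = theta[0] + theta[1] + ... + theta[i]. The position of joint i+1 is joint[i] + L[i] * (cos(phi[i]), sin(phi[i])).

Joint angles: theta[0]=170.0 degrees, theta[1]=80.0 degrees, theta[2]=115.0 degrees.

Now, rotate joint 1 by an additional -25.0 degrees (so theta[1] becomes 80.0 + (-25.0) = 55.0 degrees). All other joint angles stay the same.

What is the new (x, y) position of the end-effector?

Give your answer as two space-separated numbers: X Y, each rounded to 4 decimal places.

Answer: -0.5259 -2.7147

Derivation:
joint[0] = (0.0000, 0.0000)  (base)
link 0: phi[0] = 170 = 170 deg
  cos(170 deg) = -0.9848, sin(170 deg) = 0.1736
  joint[1] = (0.0000, 0.0000) + 3.2 * (-0.9848, 0.1736) = (0.0000 + -3.1514, 0.0000 + 0.5557) = (-3.1514, 0.5557)
link 1: phi[1] = 170 + 55 = 225 deg
  cos(225 deg) = -0.7071, sin(225 deg) = -0.7071
  joint[2] = (-3.1514, 0.5557) + 2.4 * (-0.7071, -0.7071) = (-3.1514 + -1.6971, 0.5557 + -1.6971) = (-4.8484, -1.1414)
link 2: phi[2] = 170 + 55 + 115 = 340 deg
  cos(340 deg) = 0.9397, sin(340 deg) = -0.3420
  joint[3] = (-4.8484, -1.1414) + 4.6 * (0.9397, -0.3420) = (-4.8484 + 4.3226, -1.1414 + -1.5733) = (-0.5259, -2.7147)
End effector: (-0.5259, -2.7147)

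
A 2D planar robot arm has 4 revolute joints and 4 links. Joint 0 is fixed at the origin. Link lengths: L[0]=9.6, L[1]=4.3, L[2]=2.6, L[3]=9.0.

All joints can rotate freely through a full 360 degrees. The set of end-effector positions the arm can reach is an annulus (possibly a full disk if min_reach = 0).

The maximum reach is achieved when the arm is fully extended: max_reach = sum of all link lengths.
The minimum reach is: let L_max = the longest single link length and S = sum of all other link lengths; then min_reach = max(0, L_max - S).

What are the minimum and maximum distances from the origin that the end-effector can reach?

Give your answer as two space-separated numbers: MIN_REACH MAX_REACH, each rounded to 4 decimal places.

Answer: 0.0000 25.5000

Derivation:
Link lengths: [9.6, 4.3, 2.6, 9.0]
max_reach = 9.6 + 4.3 + 2.6 + 9 = 25.5
L_max = max([9.6, 4.3, 2.6, 9.0]) = 9.6
S (sum of others) = 25.5 - 9.6 = 15.9
min_reach = max(0, 9.6 - 15.9) = max(0, -6.3) = 0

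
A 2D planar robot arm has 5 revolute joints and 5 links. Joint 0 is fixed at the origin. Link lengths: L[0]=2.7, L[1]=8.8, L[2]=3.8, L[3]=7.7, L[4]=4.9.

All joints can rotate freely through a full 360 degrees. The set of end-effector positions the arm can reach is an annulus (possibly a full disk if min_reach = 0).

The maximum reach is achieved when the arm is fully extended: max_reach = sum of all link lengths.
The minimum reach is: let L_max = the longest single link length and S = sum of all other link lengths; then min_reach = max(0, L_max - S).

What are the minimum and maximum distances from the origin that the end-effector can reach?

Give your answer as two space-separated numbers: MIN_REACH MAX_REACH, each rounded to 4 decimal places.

Answer: 0.0000 27.9000

Derivation:
Link lengths: [2.7, 8.8, 3.8, 7.7, 4.9]
max_reach = 2.7 + 8.8 + 3.8 + 7.7 + 4.9 = 27.9
L_max = max([2.7, 8.8, 3.8, 7.7, 4.9]) = 8.8
S (sum of others) = 27.9 - 8.8 = 19.1
min_reach = max(0, 8.8 - 19.1) = max(0, -10.3) = 0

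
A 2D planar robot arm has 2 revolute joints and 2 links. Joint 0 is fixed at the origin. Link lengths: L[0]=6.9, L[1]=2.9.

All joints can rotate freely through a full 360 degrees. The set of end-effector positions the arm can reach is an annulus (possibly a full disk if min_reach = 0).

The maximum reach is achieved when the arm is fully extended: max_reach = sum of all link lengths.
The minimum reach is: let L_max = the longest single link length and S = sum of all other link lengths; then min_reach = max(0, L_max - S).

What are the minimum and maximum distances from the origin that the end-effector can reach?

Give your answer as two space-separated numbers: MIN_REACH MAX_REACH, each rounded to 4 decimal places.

Link lengths: [6.9, 2.9]
max_reach = 6.9 + 2.9 = 9.8
L_max = max([6.9, 2.9]) = 6.9
S (sum of others) = 9.8 - 6.9 = 2.9
min_reach = max(0, 6.9 - 2.9) = max(0, 4) = 4

Answer: 4.0000 9.8000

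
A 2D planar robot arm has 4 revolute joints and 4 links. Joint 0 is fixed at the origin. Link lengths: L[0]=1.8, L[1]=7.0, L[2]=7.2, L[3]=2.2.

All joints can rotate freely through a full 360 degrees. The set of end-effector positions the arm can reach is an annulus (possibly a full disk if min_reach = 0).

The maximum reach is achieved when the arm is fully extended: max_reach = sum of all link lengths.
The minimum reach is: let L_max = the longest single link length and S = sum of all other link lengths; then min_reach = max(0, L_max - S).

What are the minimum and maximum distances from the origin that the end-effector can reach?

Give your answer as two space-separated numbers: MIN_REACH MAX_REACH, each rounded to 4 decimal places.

Link lengths: [1.8, 7.0, 7.2, 2.2]
max_reach = 1.8 + 7 + 7.2 + 2.2 = 18.2
L_max = max([1.8, 7.0, 7.2, 2.2]) = 7.2
S (sum of others) = 18.2 - 7.2 = 11
min_reach = max(0, 7.2 - 11) = max(0, -3.8) = 0

Answer: 0.0000 18.2000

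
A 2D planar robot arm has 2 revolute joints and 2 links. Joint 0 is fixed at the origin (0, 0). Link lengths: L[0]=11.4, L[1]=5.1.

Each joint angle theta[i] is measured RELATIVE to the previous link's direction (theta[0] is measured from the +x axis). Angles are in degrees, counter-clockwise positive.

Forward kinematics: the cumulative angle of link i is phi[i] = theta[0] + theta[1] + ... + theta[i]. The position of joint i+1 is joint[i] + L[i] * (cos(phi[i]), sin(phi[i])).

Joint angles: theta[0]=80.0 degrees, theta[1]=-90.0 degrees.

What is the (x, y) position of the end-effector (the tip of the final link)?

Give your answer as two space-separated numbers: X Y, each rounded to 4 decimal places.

Answer: 7.0021 10.3412

Derivation:
joint[0] = (0.0000, 0.0000)  (base)
link 0: phi[0] = 80 = 80 deg
  cos(80 deg) = 0.1736, sin(80 deg) = 0.9848
  joint[1] = (0.0000, 0.0000) + 11.4 * (0.1736, 0.9848) = (0.0000 + 1.9796, 0.0000 + 11.2268) = (1.9796, 11.2268)
link 1: phi[1] = 80 + -90 = -10 deg
  cos(-10 deg) = 0.9848, sin(-10 deg) = -0.1736
  joint[2] = (1.9796, 11.2268) + 5.1 * (0.9848, -0.1736) = (1.9796 + 5.0225, 11.2268 + -0.8856) = (7.0021, 10.3412)
End effector: (7.0021, 10.3412)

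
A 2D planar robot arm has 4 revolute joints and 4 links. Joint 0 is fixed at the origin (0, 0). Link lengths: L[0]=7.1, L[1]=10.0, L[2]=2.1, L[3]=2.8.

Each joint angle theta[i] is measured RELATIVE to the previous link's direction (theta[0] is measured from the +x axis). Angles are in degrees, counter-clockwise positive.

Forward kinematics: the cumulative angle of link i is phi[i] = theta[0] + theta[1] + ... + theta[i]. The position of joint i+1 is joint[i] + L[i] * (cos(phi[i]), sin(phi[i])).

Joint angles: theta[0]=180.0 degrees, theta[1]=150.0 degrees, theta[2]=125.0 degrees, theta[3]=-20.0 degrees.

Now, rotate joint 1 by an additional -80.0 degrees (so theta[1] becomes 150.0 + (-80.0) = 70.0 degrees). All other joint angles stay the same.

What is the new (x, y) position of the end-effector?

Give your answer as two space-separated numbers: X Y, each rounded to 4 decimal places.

Answer: -5.7024 -9.0974

Derivation:
joint[0] = (0.0000, 0.0000)  (base)
link 0: phi[0] = 180 = 180 deg
  cos(180 deg) = -1.0000, sin(180 deg) = 0.0000
  joint[1] = (0.0000, 0.0000) + 7.1 * (-1.0000, 0.0000) = (0.0000 + -7.1000, 0.0000 + 0.0000) = (-7.1000, 0.0000)
link 1: phi[1] = 180 + 70 = 250 deg
  cos(250 deg) = -0.3420, sin(250 deg) = -0.9397
  joint[2] = (-7.1000, 0.0000) + 10 * (-0.3420, -0.9397) = (-7.1000 + -3.4202, 0.0000 + -9.3969) = (-10.5202, -9.3969)
link 2: phi[2] = 180 + 70 + 125 = 375 deg
  cos(375 deg) = 0.9659, sin(375 deg) = 0.2588
  joint[3] = (-10.5202, -9.3969) + 2.1 * (0.9659, 0.2588) = (-10.5202 + 2.0284, -9.3969 + 0.5435) = (-8.4918, -8.8534)
link 3: phi[3] = 180 + 70 + 125 + -20 = 355 deg
  cos(355 deg) = 0.9962, sin(355 deg) = -0.0872
  joint[4] = (-8.4918, -8.8534) + 2.8 * (0.9962, -0.0872) = (-8.4918 + 2.7893, -8.8534 + -0.2440) = (-5.7024, -9.0974)
End effector: (-5.7024, -9.0974)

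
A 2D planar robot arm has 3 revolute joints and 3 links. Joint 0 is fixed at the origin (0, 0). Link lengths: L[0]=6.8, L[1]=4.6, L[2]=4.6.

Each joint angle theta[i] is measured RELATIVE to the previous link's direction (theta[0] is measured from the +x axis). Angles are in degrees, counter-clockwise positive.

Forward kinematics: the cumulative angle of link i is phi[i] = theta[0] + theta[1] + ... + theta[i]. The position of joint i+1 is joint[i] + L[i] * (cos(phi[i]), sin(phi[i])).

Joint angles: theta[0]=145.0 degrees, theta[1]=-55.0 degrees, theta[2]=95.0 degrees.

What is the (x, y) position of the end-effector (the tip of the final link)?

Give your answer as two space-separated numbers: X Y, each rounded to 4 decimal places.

joint[0] = (0.0000, 0.0000)  (base)
link 0: phi[0] = 145 = 145 deg
  cos(145 deg) = -0.8192, sin(145 deg) = 0.5736
  joint[1] = (0.0000, 0.0000) + 6.8 * (-0.8192, 0.5736) = (0.0000 + -5.5702, 0.0000 + 3.9003) = (-5.5702, 3.9003)
link 1: phi[1] = 145 + -55 = 90 deg
  cos(90 deg) = 0.0000, sin(90 deg) = 1.0000
  joint[2] = (-5.5702, 3.9003) + 4.6 * (0.0000, 1.0000) = (-5.5702 + 0.0000, 3.9003 + 4.6000) = (-5.5702, 8.5003)
link 2: phi[2] = 145 + -55 + 95 = 185 deg
  cos(185 deg) = -0.9962, sin(185 deg) = -0.0872
  joint[3] = (-5.5702, 8.5003) + 4.6 * (-0.9962, -0.0872) = (-5.5702 + -4.5825, 8.5003 + -0.4009) = (-10.1527, 8.0994)
End effector: (-10.1527, 8.0994)

Answer: -10.1527 8.0994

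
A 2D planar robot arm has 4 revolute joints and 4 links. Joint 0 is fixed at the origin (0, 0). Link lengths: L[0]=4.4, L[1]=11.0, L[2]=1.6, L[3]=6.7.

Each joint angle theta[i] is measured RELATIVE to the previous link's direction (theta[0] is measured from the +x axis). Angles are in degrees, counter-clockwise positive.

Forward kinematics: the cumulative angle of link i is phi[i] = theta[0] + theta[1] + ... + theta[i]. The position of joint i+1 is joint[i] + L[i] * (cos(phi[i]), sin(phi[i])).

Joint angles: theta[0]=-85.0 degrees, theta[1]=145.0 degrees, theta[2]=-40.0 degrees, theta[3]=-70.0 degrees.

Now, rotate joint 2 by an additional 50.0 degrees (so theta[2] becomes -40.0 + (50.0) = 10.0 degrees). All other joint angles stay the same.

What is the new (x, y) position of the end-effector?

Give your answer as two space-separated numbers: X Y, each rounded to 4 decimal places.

joint[0] = (0.0000, 0.0000)  (base)
link 0: phi[0] = -85 = -85 deg
  cos(-85 deg) = 0.0872, sin(-85 deg) = -0.9962
  joint[1] = (0.0000, 0.0000) + 4.4 * (0.0872, -0.9962) = (0.0000 + 0.3835, 0.0000 + -4.3833) = (0.3835, -4.3833)
link 1: phi[1] = -85 + 145 = 60 deg
  cos(60 deg) = 0.5000, sin(60 deg) = 0.8660
  joint[2] = (0.3835, -4.3833) + 11 * (0.5000, 0.8660) = (0.3835 + 5.5000, -4.3833 + 9.5263) = (5.8835, 5.1430)
link 2: phi[2] = -85 + 145 + 10 = 70 deg
  cos(70 deg) = 0.3420, sin(70 deg) = 0.9397
  joint[3] = (5.8835, 5.1430) + 1.6 * (0.3420, 0.9397) = (5.8835 + 0.5472, 5.1430 + 1.5035) = (6.4307, 6.6465)
link 3: phi[3] = -85 + 145 + 10 + -70 = 0 deg
  cos(0 deg) = 1.0000, sin(0 deg) = 0.0000
  joint[4] = (6.4307, 6.6465) + 6.7 * (1.0000, 0.0000) = (6.4307 + 6.7000, 6.6465 + 0.0000) = (13.1307, 6.6465)
End effector: (13.1307, 6.6465)

Answer: 13.1307 6.6465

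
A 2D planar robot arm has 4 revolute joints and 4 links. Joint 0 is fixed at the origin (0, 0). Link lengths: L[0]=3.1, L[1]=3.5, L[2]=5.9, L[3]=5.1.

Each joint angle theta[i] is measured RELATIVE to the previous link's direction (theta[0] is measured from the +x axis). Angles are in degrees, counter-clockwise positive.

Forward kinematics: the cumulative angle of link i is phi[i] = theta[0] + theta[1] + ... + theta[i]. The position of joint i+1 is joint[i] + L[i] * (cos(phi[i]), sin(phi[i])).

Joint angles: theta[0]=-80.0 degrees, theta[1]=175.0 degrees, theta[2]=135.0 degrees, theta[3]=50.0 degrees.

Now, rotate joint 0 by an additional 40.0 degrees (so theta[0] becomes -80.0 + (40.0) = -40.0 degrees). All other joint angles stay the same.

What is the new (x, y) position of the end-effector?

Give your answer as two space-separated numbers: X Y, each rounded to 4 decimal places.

joint[0] = (0.0000, 0.0000)  (base)
link 0: phi[0] = -40 = -40 deg
  cos(-40 deg) = 0.7660, sin(-40 deg) = -0.6428
  joint[1] = (0.0000, 0.0000) + 3.1 * (0.7660, -0.6428) = (0.0000 + 2.3747, 0.0000 + -1.9926) = (2.3747, -1.9926)
link 1: phi[1] = -40 + 175 = 135 deg
  cos(135 deg) = -0.7071, sin(135 deg) = 0.7071
  joint[2] = (2.3747, -1.9926) + 3.5 * (-0.7071, 0.7071) = (2.3747 + -2.4749, -1.9926 + 2.4749) = (-0.1001, 0.4822)
link 2: phi[2] = -40 + 175 + 135 = 270 deg
  cos(270 deg) = -0.0000, sin(270 deg) = -1.0000
  joint[3] = (-0.1001, 0.4822) + 5.9 * (-0.0000, -1.0000) = (-0.1001 + -0.0000, 0.4822 + -5.9000) = (-0.1001, -5.4178)
link 3: phi[3] = -40 + 175 + 135 + 50 = 320 deg
  cos(320 deg) = 0.7660, sin(320 deg) = -0.6428
  joint[4] = (-0.1001, -5.4178) + 5.1 * (0.7660, -0.6428) = (-0.1001 + 3.9068, -5.4178 + -3.2782) = (3.8067, -8.6960)
End effector: (3.8067, -8.6960)

Answer: 3.8067 -8.6960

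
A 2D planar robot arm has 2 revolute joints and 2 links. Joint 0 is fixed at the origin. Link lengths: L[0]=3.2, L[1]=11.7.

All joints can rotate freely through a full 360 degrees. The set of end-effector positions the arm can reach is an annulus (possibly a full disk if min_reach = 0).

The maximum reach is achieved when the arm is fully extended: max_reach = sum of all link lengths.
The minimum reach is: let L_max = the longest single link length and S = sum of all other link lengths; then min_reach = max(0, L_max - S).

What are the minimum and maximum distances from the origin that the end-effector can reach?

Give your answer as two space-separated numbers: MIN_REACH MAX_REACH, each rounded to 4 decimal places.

Answer: 8.5000 14.9000

Derivation:
Link lengths: [3.2, 11.7]
max_reach = 3.2 + 11.7 = 14.9
L_max = max([3.2, 11.7]) = 11.7
S (sum of others) = 14.9 - 11.7 = 3.2
min_reach = max(0, 11.7 - 3.2) = max(0, 8.5) = 8.5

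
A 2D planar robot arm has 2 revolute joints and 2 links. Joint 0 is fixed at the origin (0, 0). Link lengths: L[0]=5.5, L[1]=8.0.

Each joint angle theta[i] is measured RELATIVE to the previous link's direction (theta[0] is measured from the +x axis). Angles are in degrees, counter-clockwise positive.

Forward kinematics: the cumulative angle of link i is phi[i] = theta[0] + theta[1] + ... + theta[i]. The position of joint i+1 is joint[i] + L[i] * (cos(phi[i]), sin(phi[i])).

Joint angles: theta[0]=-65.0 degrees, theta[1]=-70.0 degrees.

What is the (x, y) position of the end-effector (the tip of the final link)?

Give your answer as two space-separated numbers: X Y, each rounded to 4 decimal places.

joint[0] = (0.0000, 0.0000)  (base)
link 0: phi[0] = -65 = -65 deg
  cos(-65 deg) = 0.4226, sin(-65 deg) = -0.9063
  joint[1] = (0.0000, 0.0000) + 5.5 * (0.4226, -0.9063) = (0.0000 + 2.3244, 0.0000 + -4.9847) = (2.3244, -4.9847)
link 1: phi[1] = -65 + -70 = -135 deg
  cos(-135 deg) = -0.7071, sin(-135 deg) = -0.7071
  joint[2] = (2.3244, -4.9847) + 8 * (-0.7071, -0.7071) = (2.3244 + -5.6569, -4.9847 + -5.6569) = (-3.3325, -10.6415)
End effector: (-3.3325, -10.6415)

Answer: -3.3325 -10.6415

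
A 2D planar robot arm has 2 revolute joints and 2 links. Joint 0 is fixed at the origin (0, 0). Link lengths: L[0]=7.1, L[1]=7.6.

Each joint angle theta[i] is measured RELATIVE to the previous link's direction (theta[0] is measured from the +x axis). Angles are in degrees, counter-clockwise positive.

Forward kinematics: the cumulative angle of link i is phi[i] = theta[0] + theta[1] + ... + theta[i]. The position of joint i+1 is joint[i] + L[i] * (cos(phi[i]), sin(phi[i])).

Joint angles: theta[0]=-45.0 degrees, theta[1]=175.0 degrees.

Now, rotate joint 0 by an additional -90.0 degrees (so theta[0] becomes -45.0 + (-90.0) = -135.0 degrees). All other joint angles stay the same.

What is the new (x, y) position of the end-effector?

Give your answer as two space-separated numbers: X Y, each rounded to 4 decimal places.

Answer: 0.8015 -0.1353

Derivation:
joint[0] = (0.0000, 0.0000)  (base)
link 0: phi[0] = -135 = -135 deg
  cos(-135 deg) = -0.7071, sin(-135 deg) = -0.7071
  joint[1] = (0.0000, 0.0000) + 7.1 * (-0.7071, -0.7071) = (0.0000 + -5.0205, 0.0000 + -5.0205) = (-5.0205, -5.0205)
link 1: phi[1] = -135 + 175 = 40 deg
  cos(40 deg) = 0.7660, sin(40 deg) = 0.6428
  joint[2] = (-5.0205, -5.0205) + 7.6 * (0.7660, 0.6428) = (-5.0205 + 5.8219, -5.0205 + 4.8852) = (0.8015, -0.1353)
End effector: (0.8015, -0.1353)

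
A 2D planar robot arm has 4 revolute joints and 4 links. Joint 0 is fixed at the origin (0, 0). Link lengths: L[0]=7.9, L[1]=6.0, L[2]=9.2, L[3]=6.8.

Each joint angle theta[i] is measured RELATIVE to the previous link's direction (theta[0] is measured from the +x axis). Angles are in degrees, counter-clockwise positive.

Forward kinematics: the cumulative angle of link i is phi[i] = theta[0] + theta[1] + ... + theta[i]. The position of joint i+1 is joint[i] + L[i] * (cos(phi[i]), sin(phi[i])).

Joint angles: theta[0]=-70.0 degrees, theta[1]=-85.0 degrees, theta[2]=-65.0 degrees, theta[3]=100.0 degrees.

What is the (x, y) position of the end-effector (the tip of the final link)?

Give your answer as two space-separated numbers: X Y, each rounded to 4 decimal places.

Answer: -13.1835 -9.9346

Derivation:
joint[0] = (0.0000, 0.0000)  (base)
link 0: phi[0] = -70 = -70 deg
  cos(-70 deg) = 0.3420, sin(-70 deg) = -0.9397
  joint[1] = (0.0000, 0.0000) + 7.9 * (0.3420, -0.9397) = (0.0000 + 2.7020, 0.0000 + -7.4236) = (2.7020, -7.4236)
link 1: phi[1] = -70 + -85 = -155 deg
  cos(-155 deg) = -0.9063, sin(-155 deg) = -0.4226
  joint[2] = (2.7020, -7.4236) + 6 * (-0.9063, -0.4226) = (2.7020 + -5.4378, -7.4236 + -2.5357) = (-2.7359, -9.9593)
link 2: phi[2] = -70 + -85 + -65 = -220 deg
  cos(-220 deg) = -0.7660, sin(-220 deg) = 0.6428
  joint[3] = (-2.7359, -9.9593) + 9.2 * (-0.7660, 0.6428) = (-2.7359 + -7.0476, -9.9593 + 5.9136) = (-9.7835, -4.0456)
link 3: phi[3] = -70 + -85 + -65 + 100 = -120 deg
  cos(-120 deg) = -0.5000, sin(-120 deg) = -0.8660
  joint[4] = (-9.7835, -4.0456) + 6.8 * (-0.5000, -0.8660) = (-9.7835 + -3.4000, -4.0456 + -5.8890) = (-13.1835, -9.9346)
End effector: (-13.1835, -9.9346)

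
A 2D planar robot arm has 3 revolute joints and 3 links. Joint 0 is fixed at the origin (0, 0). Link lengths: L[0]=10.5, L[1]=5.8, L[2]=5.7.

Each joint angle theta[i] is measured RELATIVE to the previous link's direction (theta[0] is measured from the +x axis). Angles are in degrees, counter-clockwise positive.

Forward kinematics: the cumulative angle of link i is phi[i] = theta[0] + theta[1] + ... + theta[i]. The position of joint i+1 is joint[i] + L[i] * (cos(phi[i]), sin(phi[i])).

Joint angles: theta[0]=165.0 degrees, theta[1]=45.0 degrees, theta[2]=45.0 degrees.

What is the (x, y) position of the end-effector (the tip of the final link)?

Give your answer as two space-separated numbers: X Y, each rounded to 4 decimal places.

joint[0] = (0.0000, 0.0000)  (base)
link 0: phi[0] = 165 = 165 deg
  cos(165 deg) = -0.9659, sin(165 deg) = 0.2588
  joint[1] = (0.0000, 0.0000) + 10.5 * (-0.9659, 0.2588) = (0.0000 + -10.1422, 0.0000 + 2.7176) = (-10.1422, 2.7176)
link 1: phi[1] = 165 + 45 = 210 deg
  cos(210 deg) = -0.8660, sin(210 deg) = -0.5000
  joint[2] = (-10.1422, 2.7176) + 5.8 * (-0.8660, -0.5000) = (-10.1422 + -5.0229, 2.7176 + -2.9000) = (-15.1652, -0.1824)
link 2: phi[2] = 165 + 45 + 45 = 255 deg
  cos(255 deg) = -0.2588, sin(255 deg) = -0.9659
  joint[3] = (-15.1652, -0.1824) + 5.7 * (-0.2588, -0.9659) = (-15.1652 + -1.4753, -0.1824 + -5.5058) = (-16.6404, -5.6882)
End effector: (-16.6404, -5.6882)

Answer: -16.6404 -5.6882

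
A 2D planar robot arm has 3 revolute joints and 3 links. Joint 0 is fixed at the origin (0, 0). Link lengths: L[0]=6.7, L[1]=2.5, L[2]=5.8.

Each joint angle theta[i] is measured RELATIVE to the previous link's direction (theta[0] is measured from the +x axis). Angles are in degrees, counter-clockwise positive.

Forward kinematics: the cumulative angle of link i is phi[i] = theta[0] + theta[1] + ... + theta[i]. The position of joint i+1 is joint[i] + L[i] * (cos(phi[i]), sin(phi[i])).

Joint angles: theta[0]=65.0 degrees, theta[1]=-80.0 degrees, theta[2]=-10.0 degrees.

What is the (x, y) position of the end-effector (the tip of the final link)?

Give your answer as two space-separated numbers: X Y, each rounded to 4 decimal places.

joint[0] = (0.0000, 0.0000)  (base)
link 0: phi[0] = 65 = 65 deg
  cos(65 deg) = 0.4226, sin(65 deg) = 0.9063
  joint[1] = (0.0000, 0.0000) + 6.7 * (0.4226, 0.9063) = (0.0000 + 2.8315, 0.0000 + 6.0723) = (2.8315, 6.0723)
link 1: phi[1] = 65 + -80 = -15 deg
  cos(-15 deg) = 0.9659, sin(-15 deg) = -0.2588
  joint[2] = (2.8315, 6.0723) + 2.5 * (0.9659, -0.2588) = (2.8315 + 2.4148, 6.0723 + -0.6470) = (5.2464, 5.4252)
link 2: phi[2] = 65 + -80 + -10 = -25 deg
  cos(-25 deg) = 0.9063, sin(-25 deg) = -0.4226
  joint[3] = (5.2464, 5.4252) + 5.8 * (0.9063, -0.4226) = (5.2464 + 5.2566, 5.4252 + -2.4512) = (10.5029, 2.9740)
End effector: (10.5029, 2.9740)

Answer: 10.5029 2.9740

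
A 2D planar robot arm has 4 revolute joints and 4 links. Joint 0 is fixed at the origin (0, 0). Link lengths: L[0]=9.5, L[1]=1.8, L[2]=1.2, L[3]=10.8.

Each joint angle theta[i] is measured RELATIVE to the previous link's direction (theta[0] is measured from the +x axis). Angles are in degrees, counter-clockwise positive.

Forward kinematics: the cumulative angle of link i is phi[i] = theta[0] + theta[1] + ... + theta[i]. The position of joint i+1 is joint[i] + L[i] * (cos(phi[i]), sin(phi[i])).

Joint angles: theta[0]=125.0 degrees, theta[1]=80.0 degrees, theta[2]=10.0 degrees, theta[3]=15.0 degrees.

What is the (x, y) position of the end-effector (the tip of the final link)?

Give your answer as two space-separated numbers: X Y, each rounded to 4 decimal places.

Answer: -15.0054 -1.9403

Derivation:
joint[0] = (0.0000, 0.0000)  (base)
link 0: phi[0] = 125 = 125 deg
  cos(125 deg) = -0.5736, sin(125 deg) = 0.8192
  joint[1] = (0.0000, 0.0000) + 9.5 * (-0.5736, 0.8192) = (0.0000 + -5.4490, 0.0000 + 7.7819) = (-5.4490, 7.7819)
link 1: phi[1] = 125 + 80 = 205 deg
  cos(205 deg) = -0.9063, sin(205 deg) = -0.4226
  joint[2] = (-5.4490, 7.7819) + 1.8 * (-0.9063, -0.4226) = (-5.4490 + -1.6314, 7.7819 + -0.7607) = (-7.0803, 7.0212)
link 2: phi[2] = 125 + 80 + 10 = 215 deg
  cos(215 deg) = -0.8192, sin(215 deg) = -0.5736
  joint[3] = (-7.0803, 7.0212) + 1.2 * (-0.8192, -0.5736) = (-7.0803 + -0.9830, 7.0212 + -0.6883) = (-8.0633, 6.3329)
link 3: phi[3] = 125 + 80 + 10 + 15 = 230 deg
  cos(230 deg) = -0.6428, sin(230 deg) = -0.7660
  joint[4] = (-8.0633, 6.3329) + 10.8 * (-0.6428, -0.7660) = (-8.0633 + -6.9421, 6.3329 + -8.2733) = (-15.0054, -1.9403)
End effector: (-15.0054, -1.9403)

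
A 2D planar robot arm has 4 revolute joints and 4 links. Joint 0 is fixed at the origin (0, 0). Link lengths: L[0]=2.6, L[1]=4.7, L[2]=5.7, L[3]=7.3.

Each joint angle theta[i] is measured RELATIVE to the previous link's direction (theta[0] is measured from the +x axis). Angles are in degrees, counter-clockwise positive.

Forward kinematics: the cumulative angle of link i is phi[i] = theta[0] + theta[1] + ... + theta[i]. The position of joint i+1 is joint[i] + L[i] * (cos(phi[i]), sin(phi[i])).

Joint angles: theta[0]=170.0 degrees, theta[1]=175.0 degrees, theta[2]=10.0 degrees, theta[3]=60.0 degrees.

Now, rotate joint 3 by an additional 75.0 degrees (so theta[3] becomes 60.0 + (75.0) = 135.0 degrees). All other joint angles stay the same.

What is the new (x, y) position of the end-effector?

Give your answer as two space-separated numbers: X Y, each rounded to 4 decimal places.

joint[0] = (0.0000, 0.0000)  (base)
link 0: phi[0] = 170 = 170 deg
  cos(170 deg) = -0.9848, sin(170 deg) = 0.1736
  joint[1] = (0.0000, 0.0000) + 2.6 * (-0.9848, 0.1736) = (0.0000 + -2.5605, 0.0000 + 0.4515) = (-2.5605, 0.4515)
link 1: phi[1] = 170 + 175 = 345 deg
  cos(345 deg) = 0.9659, sin(345 deg) = -0.2588
  joint[2] = (-2.5605, 0.4515) + 4.7 * (0.9659, -0.2588) = (-2.5605 + 4.5399, 0.4515 + -1.2164) = (1.9794, -0.7650)
link 2: phi[2] = 170 + 175 + 10 = 355 deg
  cos(355 deg) = 0.9962, sin(355 deg) = -0.0872
  joint[3] = (1.9794, -0.7650) + 5.7 * (0.9962, -0.0872) = (1.9794 + 5.6783, -0.7650 + -0.4968) = (7.6577, -1.2618)
link 3: phi[3] = 170 + 175 + 10 + 135 = 490 deg
  cos(490 deg) = -0.6428, sin(490 deg) = 0.7660
  joint[4] = (7.6577, -1.2618) + 7.3 * (-0.6428, 0.7660) = (7.6577 + -4.6923, -1.2618 + 5.5921) = (2.9653, 4.3304)
End effector: (2.9653, 4.3304)

Answer: 2.9653 4.3304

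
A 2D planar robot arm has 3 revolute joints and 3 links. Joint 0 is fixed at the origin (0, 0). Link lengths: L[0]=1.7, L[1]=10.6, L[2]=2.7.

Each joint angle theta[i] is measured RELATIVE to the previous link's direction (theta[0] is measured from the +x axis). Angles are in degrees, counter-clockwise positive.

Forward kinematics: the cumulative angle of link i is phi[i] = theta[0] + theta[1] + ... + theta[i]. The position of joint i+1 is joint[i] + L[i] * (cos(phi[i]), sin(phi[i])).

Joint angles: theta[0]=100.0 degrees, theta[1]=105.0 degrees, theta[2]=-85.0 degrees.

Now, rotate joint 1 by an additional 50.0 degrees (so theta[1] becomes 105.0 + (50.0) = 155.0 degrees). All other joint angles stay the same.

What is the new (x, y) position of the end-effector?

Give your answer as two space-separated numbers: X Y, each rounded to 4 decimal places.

joint[0] = (0.0000, 0.0000)  (base)
link 0: phi[0] = 100 = 100 deg
  cos(100 deg) = -0.1736, sin(100 deg) = 0.9848
  joint[1] = (0.0000, 0.0000) + 1.7 * (-0.1736, 0.9848) = (0.0000 + -0.2952, 0.0000 + 1.6742) = (-0.2952, 1.6742)
link 1: phi[1] = 100 + 155 = 255 deg
  cos(255 deg) = -0.2588, sin(255 deg) = -0.9659
  joint[2] = (-0.2952, 1.6742) + 10.6 * (-0.2588, -0.9659) = (-0.2952 + -2.7435, 1.6742 + -10.2388) = (-3.0387, -8.5646)
link 2: phi[2] = 100 + 155 + -85 = 170 deg
  cos(170 deg) = -0.9848, sin(170 deg) = 0.1736
  joint[3] = (-3.0387, -8.5646) + 2.7 * (-0.9848, 0.1736) = (-3.0387 + -2.6590, -8.5646 + 0.4689) = (-5.6977, -8.0958)
End effector: (-5.6977, -8.0958)

Answer: -5.6977 -8.0958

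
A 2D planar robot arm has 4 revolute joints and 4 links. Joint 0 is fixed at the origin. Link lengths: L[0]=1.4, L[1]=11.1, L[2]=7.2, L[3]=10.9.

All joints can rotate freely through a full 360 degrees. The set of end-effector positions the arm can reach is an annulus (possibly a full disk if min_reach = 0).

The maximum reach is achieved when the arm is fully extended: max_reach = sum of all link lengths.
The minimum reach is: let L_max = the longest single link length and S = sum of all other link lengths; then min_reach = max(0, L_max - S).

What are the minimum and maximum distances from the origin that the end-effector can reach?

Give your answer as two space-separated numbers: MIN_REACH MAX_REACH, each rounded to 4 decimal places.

Answer: 0.0000 30.6000

Derivation:
Link lengths: [1.4, 11.1, 7.2, 10.9]
max_reach = 1.4 + 11.1 + 7.2 + 10.9 = 30.6
L_max = max([1.4, 11.1, 7.2, 10.9]) = 11.1
S (sum of others) = 30.6 - 11.1 = 19.5
min_reach = max(0, 11.1 - 19.5) = max(0, -8.4) = 0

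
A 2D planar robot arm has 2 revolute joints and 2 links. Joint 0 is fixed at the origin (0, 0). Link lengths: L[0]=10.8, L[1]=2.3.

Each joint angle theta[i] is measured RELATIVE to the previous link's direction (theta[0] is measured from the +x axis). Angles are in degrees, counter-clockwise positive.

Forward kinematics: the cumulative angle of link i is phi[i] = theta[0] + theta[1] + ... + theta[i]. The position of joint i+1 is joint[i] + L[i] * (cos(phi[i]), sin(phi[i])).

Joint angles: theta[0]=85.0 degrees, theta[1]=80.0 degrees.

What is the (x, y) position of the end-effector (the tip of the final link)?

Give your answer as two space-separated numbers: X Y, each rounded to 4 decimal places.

Answer: -1.2803 11.3542

Derivation:
joint[0] = (0.0000, 0.0000)  (base)
link 0: phi[0] = 85 = 85 deg
  cos(85 deg) = 0.0872, sin(85 deg) = 0.9962
  joint[1] = (0.0000, 0.0000) + 10.8 * (0.0872, 0.9962) = (0.0000 + 0.9413, 0.0000 + 10.7589) = (0.9413, 10.7589)
link 1: phi[1] = 85 + 80 = 165 deg
  cos(165 deg) = -0.9659, sin(165 deg) = 0.2588
  joint[2] = (0.9413, 10.7589) + 2.3 * (-0.9659, 0.2588) = (0.9413 + -2.2216, 10.7589 + 0.5953) = (-1.2803, 11.3542)
End effector: (-1.2803, 11.3542)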